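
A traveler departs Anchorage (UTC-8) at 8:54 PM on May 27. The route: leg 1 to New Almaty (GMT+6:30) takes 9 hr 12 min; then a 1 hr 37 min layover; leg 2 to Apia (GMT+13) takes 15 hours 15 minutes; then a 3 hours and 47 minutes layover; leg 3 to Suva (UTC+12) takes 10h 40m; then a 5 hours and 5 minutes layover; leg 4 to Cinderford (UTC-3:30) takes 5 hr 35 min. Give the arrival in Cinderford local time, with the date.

Convert departure to UTC: 8:54 PM + 8:00 = 4:54 AM UTC on May 28.
Add 9 hours 12 minutes leg 1 → 2:06 PM UTC.
Add 1 hour and 37 minutes layover in New Almaty → 3:43 PM UTC.
Add 15 hours and 15 minutes leg 2 → 6:58 AM UTC (May 29).
Add 3 hours 47 minutes layover in Apia → 10:45 AM UTC.
Add 10 hours and 40 minutes leg 3 → 9:25 PM UTC.
Add 5 hours and 5 minutes layover in Suva → 2:30 AM UTC (May 30).
Add 5 hours 35 minutes leg 4 → 8:05 AM UTC.
Cinderford is UTC−3:30, so local arrival = 8:05 AM − 3:30 = 4:35 AM on May 30.

4:35 AM on May 30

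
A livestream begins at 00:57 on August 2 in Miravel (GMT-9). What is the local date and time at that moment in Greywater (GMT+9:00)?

18:57 on August 2

Greywater is 18:00 ahead of Miravel.
Shift by the zone difference: 00:57 + 18:00 = 18:57 on Aug 2 in Greywater.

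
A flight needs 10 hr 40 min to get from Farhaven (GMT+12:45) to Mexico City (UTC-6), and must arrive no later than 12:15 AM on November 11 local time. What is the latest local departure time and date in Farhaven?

Target arrival in UTC: 12:15 AM + 6:00 = 6:15 AM on Nov 11.
Subtract 10 hours 40 minutes → departure 7:35 PM UTC on Nov 10.
Farhaven is UTC+12:45: 7:35 PM + 12:45 = 8:20 AM on Nov 11.

8:20 AM on November 11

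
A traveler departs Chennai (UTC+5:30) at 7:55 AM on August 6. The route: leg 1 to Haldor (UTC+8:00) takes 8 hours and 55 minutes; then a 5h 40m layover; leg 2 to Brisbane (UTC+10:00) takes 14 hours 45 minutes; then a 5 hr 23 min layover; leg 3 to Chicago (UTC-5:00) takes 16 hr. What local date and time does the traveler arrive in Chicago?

12:08 AM on August 8

Convert departure to UTC: 7:55 AM − 5:30 = 2:25 AM UTC on Aug 6.
Add 8 hours and 55 minutes leg 1 → 11:20 AM UTC.
Add 5 hours and 40 minutes layover in Haldor → 5:00 PM UTC.
Add 14 hours 45 minutes leg 2 → 7:45 AM UTC (Aug 7).
Add 5 hours 23 minutes layover in Brisbane → 1:08 PM UTC.
Add 16 hours leg 3 → 5:08 AM UTC (Aug 8).
Chicago is UTC−5:00, so local arrival = 5:08 AM − 5:00 = 12:08 AM on Aug 8.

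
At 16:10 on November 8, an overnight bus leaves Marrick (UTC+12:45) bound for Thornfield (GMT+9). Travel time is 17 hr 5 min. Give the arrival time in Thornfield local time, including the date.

Convert departure to UTC: 16:10 − 12:45 = 03:25 UTC on Nov 8.
Add 17 hours and 5 minutes travel time → 20:30 UTC.
Thornfield is UTC+9:00, so local arrival = 20:30 + 9:00 = 05:30 on Nov 9.

05:30 on November 9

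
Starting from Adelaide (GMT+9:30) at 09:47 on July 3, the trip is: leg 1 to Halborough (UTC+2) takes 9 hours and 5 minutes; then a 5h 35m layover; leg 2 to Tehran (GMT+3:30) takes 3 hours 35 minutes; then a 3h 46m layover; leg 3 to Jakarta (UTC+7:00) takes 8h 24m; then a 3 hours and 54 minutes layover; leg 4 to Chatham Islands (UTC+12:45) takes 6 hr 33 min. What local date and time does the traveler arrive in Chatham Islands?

05:54 on Jul 5

Convert departure to UTC: 09:47 − 9:30 = 00:17 UTC on Jul 3.
Add 9 hours and 5 minutes leg 1 → 09:22 UTC.
Add 5 hours 35 minutes layover in Halborough → 14:57 UTC.
Add 3 hours and 35 minutes leg 2 → 18:32 UTC.
Add 3 hours and 46 minutes layover in Tehran → 22:18 UTC.
Add 8 hours 24 minutes leg 3 → 06:42 UTC (Jul 4).
Add 3 hours 54 minutes layover in Jakarta → 10:36 UTC.
Add 6 hours 33 minutes leg 4 → 17:09 UTC.
Chatham Islands is UTC+12:45, so local arrival = 17:09 + 12:45 = 05:54 on Jul 5.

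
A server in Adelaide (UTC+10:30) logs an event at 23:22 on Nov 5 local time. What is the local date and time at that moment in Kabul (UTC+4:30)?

Kabul is 6:00 behind Adelaide.
Shift by the zone difference: 23:22 − 6:00 = 17:22 on Nov 5 in Kabul.

17:22 on November 5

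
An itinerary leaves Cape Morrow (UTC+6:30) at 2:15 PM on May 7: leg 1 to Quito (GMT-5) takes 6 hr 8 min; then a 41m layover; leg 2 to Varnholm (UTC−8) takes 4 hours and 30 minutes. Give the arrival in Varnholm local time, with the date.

11:04 AM on May 7

Convert departure to UTC: 2:15 PM − 6:30 = 7:45 AM UTC on May 7.
Add 6 hours and 8 minutes leg 1 → 1:53 PM UTC.
Add 41 minutes layover in Quito → 2:34 PM UTC.
Add 4 hours 30 minutes leg 2 → 7:04 PM UTC.
Varnholm is UTC−8:00, so local arrival = 7:04 PM − 8:00 = 11:04 AM on May 7.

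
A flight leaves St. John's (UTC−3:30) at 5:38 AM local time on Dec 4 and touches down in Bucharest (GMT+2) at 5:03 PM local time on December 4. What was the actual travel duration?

Departure in UTC: 5:38 AM + 3:30 = 9:08 AM on Dec 4.
Arrival in UTC: 5:03 PM − 2:00 = 3:03 PM on Dec 4.
Elapsed = 3:03 PM − 9:08 AM = 5 hours 55 minutes.

5 hours 55 minutes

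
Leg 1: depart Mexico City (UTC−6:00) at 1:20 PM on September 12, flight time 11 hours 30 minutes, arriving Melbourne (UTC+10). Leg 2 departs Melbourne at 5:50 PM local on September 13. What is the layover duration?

Convert departure to UTC: 1:20 PM + 6:00 = 7:20 PM UTC on Sep 12.
Add 11 hours and 30 minutes flight time → 6:50 AM UTC (Sep 13).
Melbourne is UTC+10:00, so local arrival = 6:50 AM + 10:00 = 4:50 PM on Sep 13.
Layover = 5:50 PM − 4:50 PM = 1 hour.

1 hour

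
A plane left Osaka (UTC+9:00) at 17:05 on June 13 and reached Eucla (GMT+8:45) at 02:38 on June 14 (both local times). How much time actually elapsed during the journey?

Eucla is 0:15 behind Osaka.
Clock-face elapsed time (ignoring zones) is 9 hours 33 minutes.
Actual elapsed = 9 hours 33 minutes + 0:15 = 9 hours 48 minutes.

9 hours 48 minutes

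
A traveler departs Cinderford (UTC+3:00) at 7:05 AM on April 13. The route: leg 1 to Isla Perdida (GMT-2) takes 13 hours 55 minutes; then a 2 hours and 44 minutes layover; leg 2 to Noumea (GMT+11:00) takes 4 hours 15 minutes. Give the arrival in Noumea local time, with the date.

11:59 AM on Apr 14

Convert departure to UTC: 7:05 AM − 3:00 = 4:05 AM UTC on Apr 13.
Add 13 hours 55 minutes leg 1 → 6:00 PM UTC.
Add 2 hours and 44 minutes layover in Isla Perdida → 8:44 PM UTC.
Add 4 hours 15 minutes leg 2 → 12:59 AM UTC (Apr 14).
Noumea is UTC+11:00, so local arrival = 12:59 AM + 11:00 = 11:59 AM on Apr 14.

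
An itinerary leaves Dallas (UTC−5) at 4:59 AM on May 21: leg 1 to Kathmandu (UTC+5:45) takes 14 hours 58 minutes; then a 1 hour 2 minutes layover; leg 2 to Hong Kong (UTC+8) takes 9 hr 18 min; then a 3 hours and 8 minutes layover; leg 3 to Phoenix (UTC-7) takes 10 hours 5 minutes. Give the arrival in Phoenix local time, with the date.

5:30 PM on May 22

Convert departure to UTC: 4:59 AM + 5:00 = 9:59 AM UTC on May 21.
Add 14 hours 58 minutes leg 1 → 12:57 AM UTC (May 22).
Add 1 hour and 2 minutes layover in Kathmandu → 1:59 AM UTC.
Add 9 hours and 18 minutes leg 2 → 11:17 AM UTC.
Add 3 hours 8 minutes layover in Hong Kong → 2:25 PM UTC.
Add 10 hours 5 minutes leg 3 → 12:30 AM UTC (May 23).
Phoenix is UTC−7:00, so local arrival = 12:30 AM − 7:00 = 5:30 PM on May 22.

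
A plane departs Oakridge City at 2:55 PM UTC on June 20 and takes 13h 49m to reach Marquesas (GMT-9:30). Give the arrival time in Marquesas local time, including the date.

7:14 PM on June 20

Departure is given in UTC: 2:55 PM on Jun 20.
Add 13 hours and 49 minutes → 4:44 AM UTC (Jun 21).
Marquesas is UTC−9:30: 4:44 AM − 9:30 = 7:14 PM on Jun 20.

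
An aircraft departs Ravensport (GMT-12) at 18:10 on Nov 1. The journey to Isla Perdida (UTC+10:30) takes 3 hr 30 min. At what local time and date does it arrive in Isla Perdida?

20:10 on November 2

Isla Perdida is 22:30 ahead of Ravensport.
After 3 hours 30 minutes it is 21:40 in Ravensport.
Shift by the zone difference: 21:40 + 22:30 = 20:10 on Nov 2 in Isla Perdida.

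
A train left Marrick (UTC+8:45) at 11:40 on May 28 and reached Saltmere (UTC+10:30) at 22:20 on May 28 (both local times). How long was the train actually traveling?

8 hours 55 minutes

Departure in UTC: 11:40 − 8:45 = 02:55 on May 28.
Arrival in UTC: 22:20 − 10:30 = 11:50 on May 28.
Elapsed = 11:50 − 02:55 = 8 hours 55 minutes.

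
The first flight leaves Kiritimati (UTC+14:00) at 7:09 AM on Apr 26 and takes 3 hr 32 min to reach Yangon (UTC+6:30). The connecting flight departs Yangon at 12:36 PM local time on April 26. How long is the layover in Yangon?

9 hours 25 minutes

Convert departure to UTC: 7:09 AM − 14:00 = 5:09 PM UTC on Apr 25.
Add 3 hours and 32 minutes flight time → 8:41 PM UTC.
Yangon is UTC+6:30, so local arrival = 8:41 PM + 6:30 = 3:11 AM on Apr 26.
Layover = 12:36 PM − 3:11 AM = 9 hours 25 minutes.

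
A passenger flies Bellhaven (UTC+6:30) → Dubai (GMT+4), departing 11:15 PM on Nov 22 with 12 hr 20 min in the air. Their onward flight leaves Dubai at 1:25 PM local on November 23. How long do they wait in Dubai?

Convert departure to UTC: 11:15 PM − 6:30 = 4:45 PM UTC on Nov 22.
Add 12 hours 20 minutes flight time → 5:05 AM UTC (Nov 23).
Dubai is UTC+4:00, so local arrival = 5:05 AM + 4:00 = 9:05 AM on Nov 23.
Layover = 1:25 PM − 9:05 AM = 4 hours 20 minutes.

4 hours 20 minutes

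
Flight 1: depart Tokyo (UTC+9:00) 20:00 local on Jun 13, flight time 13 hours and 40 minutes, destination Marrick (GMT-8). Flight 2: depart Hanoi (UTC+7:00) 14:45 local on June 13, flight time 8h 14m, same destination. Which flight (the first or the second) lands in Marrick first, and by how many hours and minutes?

the second, by 8 hours 41 minutes

Flight 1 in UTC: 20:00 − 9:00 = 11:00 on Jun 13.
+13 hours and 40 minutes → arrive 00:40 UTC on Jun 14.
Flight 2 in UTC: 14:45 − 7:00 = 07:45 on Jun 13.
+8 hours 14 minutes → arrive 15:59 UTC on Jun 13.
Flight 2 lands earlier by 8 hours 41 minutes.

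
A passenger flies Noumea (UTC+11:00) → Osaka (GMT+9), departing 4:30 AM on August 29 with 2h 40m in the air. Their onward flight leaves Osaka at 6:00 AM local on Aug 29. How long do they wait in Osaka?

50 minutes

Convert departure to UTC: 4:30 AM − 11:00 = 5:30 PM UTC on Aug 28.
Add 2 hours and 40 minutes flight time → 8:10 PM UTC.
Osaka is UTC+9:00, so local arrival = 8:10 PM + 9:00 = 5:10 AM on Aug 29.
Layover = 6:00 AM − 5:10 AM = 50 minutes.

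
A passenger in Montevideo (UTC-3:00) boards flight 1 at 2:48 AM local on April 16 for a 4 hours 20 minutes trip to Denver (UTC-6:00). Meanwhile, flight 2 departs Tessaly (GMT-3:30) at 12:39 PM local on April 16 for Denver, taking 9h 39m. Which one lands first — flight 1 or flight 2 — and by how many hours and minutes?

the first, by 15 hours 40 minutes

Flight 1 in UTC: 2:48 AM + 3:00 = 5:48 AM on Apr 16.
+4 hours and 20 minutes → arrive 10:08 AM UTC on Apr 16.
Flight 2 in UTC: 12:39 PM + 3:30 = 4:09 PM on Apr 16.
+9 hours and 39 minutes → arrive 1:48 AM UTC on Apr 17.
Flight 1 lands earlier by 15 hours 40 minutes.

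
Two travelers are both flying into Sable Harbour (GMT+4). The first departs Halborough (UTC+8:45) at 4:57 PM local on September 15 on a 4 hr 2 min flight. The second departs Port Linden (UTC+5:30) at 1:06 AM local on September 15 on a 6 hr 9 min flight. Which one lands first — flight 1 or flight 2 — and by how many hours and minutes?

Flight 1 in UTC: 4:57 PM − 8:45 = 8:12 AM on Sep 15.
+4 hours and 2 minutes → arrive 12:14 PM UTC on Sep 15.
Flight 2 in UTC: 1:06 AM − 5:30 = 7:36 PM on Sep 14.
+6 hours 9 minutes → arrive 1:45 AM UTC on Sep 15.
Flight 2 lands earlier by 10 hours 29 minutes.

the second, by 10 hours 29 minutes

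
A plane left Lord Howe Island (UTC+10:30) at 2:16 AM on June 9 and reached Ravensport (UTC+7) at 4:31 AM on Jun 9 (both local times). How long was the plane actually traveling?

Departure in UTC: 2:16 AM − 10:30 = 3:46 PM on Jun 8.
Arrival in UTC: 4:31 AM − 7:00 = 9:31 PM on Jun 8.
Elapsed = 9:31 PM − 3:46 PM = 5 hours 45 minutes.

5 hours 45 minutes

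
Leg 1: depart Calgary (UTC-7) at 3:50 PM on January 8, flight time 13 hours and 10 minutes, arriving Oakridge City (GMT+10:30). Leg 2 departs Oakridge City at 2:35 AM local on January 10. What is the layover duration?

Convert departure to UTC: 3:50 PM + 7:00 = 10:50 PM UTC on Jan 8.
Add 13 hours 10 minutes flight time → 12:00 PM UTC (Jan 9).
Oakridge City is UTC+10:30, so local arrival = 12:00 PM + 10:30 = 10:30 PM on Jan 9.
Layover = 2:35 AM − 10:30 PM (+1 day) = 4 hours 5 minutes.

4 hours 5 minutes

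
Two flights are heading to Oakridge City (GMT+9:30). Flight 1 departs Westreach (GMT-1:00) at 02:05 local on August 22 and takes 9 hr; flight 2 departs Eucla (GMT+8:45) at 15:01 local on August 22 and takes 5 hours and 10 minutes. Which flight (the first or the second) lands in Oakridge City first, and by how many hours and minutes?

the second, by 39 minutes

Flight 1 in UTC: 02:05 + 1:00 = 03:05 on Aug 22.
+9 hours → arrive 12:05 UTC on Aug 22.
Flight 2 in UTC: 15:01 − 8:45 = 06:16 on Aug 22.
+5 hours 10 minutes → arrive 11:26 UTC on Aug 22.
Flight 2 lands earlier by 39 minutes.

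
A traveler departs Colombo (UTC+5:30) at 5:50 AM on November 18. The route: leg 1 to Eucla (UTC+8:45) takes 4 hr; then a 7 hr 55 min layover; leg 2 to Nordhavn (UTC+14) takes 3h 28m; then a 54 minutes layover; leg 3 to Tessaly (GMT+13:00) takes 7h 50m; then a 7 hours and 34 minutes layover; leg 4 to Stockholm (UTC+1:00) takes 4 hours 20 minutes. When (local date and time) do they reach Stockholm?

Convert departure to UTC: 5:50 AM − 5:30 = 12:20 AM UTC on Nov 18.
Add 4 hours leg 1 → 4:20 AM UTC.
Add 7 hours and 55 minutes layover in Eucla → 12:15 PM UTC.
Add 3 hours and 28 minutes leg 2 → 3:43 PM UTC.
Add 54 minutes layover in Nordhavn → 4:37 PM UTC.
Add 7 hours 50 minutes leg 3 → 12:27 AM UTC (Nov 19).
Add 7 hours and 34 minutes layover in Tessaly → 8:01 AM UTC.
Add 4 hours and 20 minutes leg 4 → 12:21 PM UTC.
Stockholm is UTC+1:00, so local arrival = 12:21 PM + 1:00 = 1:21 PM on Nov 19.

1:21 PM on November 19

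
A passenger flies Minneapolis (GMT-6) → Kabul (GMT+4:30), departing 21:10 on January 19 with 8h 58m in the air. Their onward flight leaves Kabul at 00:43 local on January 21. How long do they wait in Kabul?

Convert departure to UTC: 21:10 + 6:00 = 03:10 UTC on Jan 20.
Add 8 hours and 58 minutes flight time → 12:08 UTC.
Kabul is UTC+4:30, so local arrival = 12:08 + 4:30 = 16:38 on Jan 20.
Layover = 00:43 − 16:38 (+1 day) = 8 hours 5 minutes.

8 hours 5 minutes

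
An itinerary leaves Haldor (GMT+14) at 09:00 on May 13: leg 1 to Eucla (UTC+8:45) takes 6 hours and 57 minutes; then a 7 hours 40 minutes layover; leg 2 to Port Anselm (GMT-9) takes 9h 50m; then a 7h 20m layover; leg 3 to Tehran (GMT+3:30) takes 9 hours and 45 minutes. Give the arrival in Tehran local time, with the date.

Convert departure to UTC: 09:00 − 14:00 = 19:00 UTC on May 12.
Add 6 hours and 57 minutes leg 1 → 01:57 UTC (May 13).
Add 7 hours 40 minutes layover in Eucla → 09:37 UTC.
Add 9 hours 50 minutes leg 2 → 19:27 UTC.
Add 7 hours and 20 minutes layover in Port Anselm → 02:47 UTC (May 14).
Add 9 hours 45 minutes leg 3 → 12:32 UTC.
Tehran is UTC+3:30, so local arrival = 12:32 + 3:30 = 16:02 on May 14.

16:02 on May 14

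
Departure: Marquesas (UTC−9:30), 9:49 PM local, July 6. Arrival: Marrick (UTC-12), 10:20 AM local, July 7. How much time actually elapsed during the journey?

15 hours 1 minute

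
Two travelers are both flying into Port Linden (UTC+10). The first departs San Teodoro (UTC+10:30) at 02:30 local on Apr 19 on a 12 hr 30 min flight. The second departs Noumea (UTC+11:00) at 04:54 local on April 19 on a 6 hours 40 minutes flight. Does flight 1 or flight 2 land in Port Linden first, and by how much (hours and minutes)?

the second, by 3 hours 56 minutes

Flight 1 in UTC: 02:30 − 10:30 = 16:00 on Apr 18.
+12 hours and 30 minutes → arrive 04:30 UTC on Apr 19.
Flight 2 in UTC: 04:54 − 11:00 = 17:54 on Apr 18.
+6 hours and 40 minutes → arrive 00:34 UTC on Apr 19.
Flight 2 lands earlier by 3 hours 56 minutes.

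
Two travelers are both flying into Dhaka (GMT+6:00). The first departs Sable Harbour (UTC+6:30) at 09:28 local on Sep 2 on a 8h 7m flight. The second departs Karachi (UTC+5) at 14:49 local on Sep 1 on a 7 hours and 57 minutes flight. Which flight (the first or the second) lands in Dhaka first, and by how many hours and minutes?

Flight 1 in UTC: 09:28 − 6:30 = 02:58 on Sep 2.
+8 hours 7 minutes → arrive 11:05 UTC on Sep 2.
Flight 2 in UTC: 14:49 − 5:00 = 09:49 on Sep 1.
+7 hours and 57 minutes → arrive 17:46 UTC on Sep 1.
Flight 2 lands earlier by 17 hours 19 minutes.

the second, by 17 hours 19 minutes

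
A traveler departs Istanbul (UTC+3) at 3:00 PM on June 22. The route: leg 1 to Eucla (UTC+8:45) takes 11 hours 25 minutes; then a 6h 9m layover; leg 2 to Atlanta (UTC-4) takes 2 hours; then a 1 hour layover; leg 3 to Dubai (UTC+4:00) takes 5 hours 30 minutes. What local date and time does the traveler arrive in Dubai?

6:04 PM on June 23

Convert departure to UTC: 3:00 PM − 3:00 = 12:00 PM UTC on Jun 22.
Add 11 hours 25 minutes leg 1 → 11:25 PM UTC.
Add 6 hours 9 minutes layover in Eucla → 5:34 AM UTC (Jun 23).
Add 2 hours leg 2 → 7:34 AM UTC.
Add 1 hour layover in Atlanta → 8:34 AM UTC.
Add 5 hours 30 minutes leg 3 → 2:04 PM UTC.
Dubai is UTC+4:00, so local arrival = 2:04 PM + 4:00 = 6:04 PM on Jun 23.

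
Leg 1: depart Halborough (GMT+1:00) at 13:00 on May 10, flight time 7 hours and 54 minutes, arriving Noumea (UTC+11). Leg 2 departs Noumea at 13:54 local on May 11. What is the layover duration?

Convert departure to UTC: 13:00 − 1:00 = 12:00 UTC on May 10.
Add 7 hours 54 minutes flight time → 19:54 UTC.
Noumea is UTC+11:00, so local arrival = 19:54 + 11:00 = 06:54 on May 11.
Layover = 13:54 − 06:54 = 7 hours.

7 hours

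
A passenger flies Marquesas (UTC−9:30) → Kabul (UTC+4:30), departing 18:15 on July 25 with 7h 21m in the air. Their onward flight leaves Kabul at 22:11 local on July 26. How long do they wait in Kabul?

6 hours 35 minutes

Convert departure to UTC: 18:15 + 9:30 = 03:45 UTC on Jul 26.
Add 7 hours and 21 minutes flight time → 11:06 UTC.
Kabul is UTC+4:30, so local arrival = 11:06 + 4:30 = 15:36 on Jul 26.
Layover = 22:11 − 15:36 = 6 hours 35 minutes.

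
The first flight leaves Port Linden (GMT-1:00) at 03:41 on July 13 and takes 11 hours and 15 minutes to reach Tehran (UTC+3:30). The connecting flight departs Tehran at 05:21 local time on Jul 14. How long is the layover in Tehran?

9 hours 55 minutes

Convert departure to UTC: 03:41 + 1:00 = 04:41 UTC on Jul 13.
Add 11 hours 15 minutes flight time → 15:56 UTC.
Tehran is UTC+3:30, so local arrival = 15:56 + 3:30 = 19:26 on Jul 13.
Layover = 05:21 − 19:26 (+1 day) = 9 hours 55 minutes.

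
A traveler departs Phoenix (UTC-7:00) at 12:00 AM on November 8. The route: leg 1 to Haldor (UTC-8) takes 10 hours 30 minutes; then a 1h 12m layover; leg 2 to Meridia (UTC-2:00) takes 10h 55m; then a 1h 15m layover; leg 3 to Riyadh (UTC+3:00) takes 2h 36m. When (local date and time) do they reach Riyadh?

12:28 PM on November 9

Convert departure to UTC: 12:00 AM + 7:00 = 7:00 AM UTC on Nov 8.
Add 10 hours 30 minutes leg 1 → 5:30 PM UTC.
Add 1 hour and 12 minutes layover in Haldor → 6:42 PM UTC.
Add 10 hours and 55 minutes leg 2 → 5:37 AM UTC (Nov 9).
Add 1 hour 15 minutes layover in Meridia → 6:52 AM UTC.
Add 2 hours 36 minutes leg 3 → 9:28 AM UTC.
Riyadh is UTC+3:00, so local arrival = 9:28 AM + 3:00 = 12:28 PM on Nov 9.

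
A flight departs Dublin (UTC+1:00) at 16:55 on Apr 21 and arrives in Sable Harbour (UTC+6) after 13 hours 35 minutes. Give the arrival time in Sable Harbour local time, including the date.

11:30 on Apr 22

Convert departure to UTC: 16:55 − 1:00 = 15:55 UTC on Apr 21.
Add 13 hours 35 minutes travel time → 05:30 UTC (Apr 22).
Sable Harbour is UTC+6:00, so local arrival = 05:30 + 6:00 = 11:30 on Apr 22.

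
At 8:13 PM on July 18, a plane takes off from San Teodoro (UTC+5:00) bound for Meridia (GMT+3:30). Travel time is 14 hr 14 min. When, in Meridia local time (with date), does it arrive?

8:57 AM on Jul 19

Convert departure to UTC: 8:13 PM − 5:00 = 3:13 PM UTC on Jul 18.
Add 14 hours 14 minutes travel time → 5:27 AM UTC (Jul 19).
Meridia is UTC+3:30, so local arrival = 5:27 AM + 3:30 = 8:57 AM on Jul 19.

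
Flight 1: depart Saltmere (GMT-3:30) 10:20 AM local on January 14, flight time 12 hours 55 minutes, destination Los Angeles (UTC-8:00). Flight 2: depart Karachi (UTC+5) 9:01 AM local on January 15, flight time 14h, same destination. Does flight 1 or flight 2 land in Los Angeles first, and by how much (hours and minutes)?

Flight 1 in UTC: 10:20 AM + 3:30 = 1:50 PM on Jan 14.
+12 hours and 55 minutes → arrive 2:45 AM UTC on Jan 15.
Flight 2 in UTC: 9:01 AM − 5:00 = 4:01 AM on Jan 15.
+14 hours → arrive 6:01 PM UTC on Jan 15.
Flight 1 lands earlier by 15 hours 16 minutes.

the first, by 15 hours 16 minutes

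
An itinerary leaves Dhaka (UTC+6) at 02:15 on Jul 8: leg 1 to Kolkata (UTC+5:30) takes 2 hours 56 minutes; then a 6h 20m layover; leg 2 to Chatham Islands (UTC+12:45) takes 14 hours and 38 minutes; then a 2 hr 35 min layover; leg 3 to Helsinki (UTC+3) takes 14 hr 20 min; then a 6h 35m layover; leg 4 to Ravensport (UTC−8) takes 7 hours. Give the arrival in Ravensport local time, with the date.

Convert departure to UTC: 02:15 − 6:00 = 20:15 UTC on Jul 7.
Add 2 hours 56 minutes leg 1 → 23:11 UTC.
Add 6 hours and 20 minutes layover in Kolkata → 05:31 UTC (Jul 8).
Add 14 hours 38 minutes leg 2 → 20:09 UTC.
Add 2 hours 35 minutes layover in Chatham Islands → 22:44 UTC.
Add 14 hours and 20 minutes leg 3 → 13:04 UTC (Jul 9).
Add 6 hours and 35 minutes layover in Helsinki → 19:39 UTC.
Add 7 hours leg 4 → 02:39 UTC (Jul 10).
Ravensport is UTC−8:00, so local arrival = 02:39 − 8:00 = 18:39 on Jul 9.

18:39 on Jul 9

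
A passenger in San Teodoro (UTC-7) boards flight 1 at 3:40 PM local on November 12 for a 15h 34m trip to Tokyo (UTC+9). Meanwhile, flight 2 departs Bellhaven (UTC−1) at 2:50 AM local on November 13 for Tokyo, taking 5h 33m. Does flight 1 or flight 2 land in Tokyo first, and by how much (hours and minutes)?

Flight 1 in UTC: 3:40 PM + 7:00 = 10:40 PM on Nov 12.
+15 hours 34 minutes → arrive 2:14 PM UTC on Nov 13.
Flight 2 in UTC: 2:50 AM + 1:00 = 3:50 AM on Nov 13.
+5 hours 33 minutes → arrive 9:23 AM UTC on Nov 13.
Flight 2 lands earlier by 4 hours 51 minutes.

the second, by 4 hours 51 minutes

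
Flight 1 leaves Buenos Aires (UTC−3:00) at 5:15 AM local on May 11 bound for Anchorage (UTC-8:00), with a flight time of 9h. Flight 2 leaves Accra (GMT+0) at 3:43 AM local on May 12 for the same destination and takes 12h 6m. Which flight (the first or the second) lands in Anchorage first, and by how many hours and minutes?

the first, by 22 hours 34 minutes

Flight 1 in UTC: 5:15 AM + 3:00 = 8:15 AM on May 11.
+9 hours → arrive 5:15 PM UTC on May 11.
Flight 2 departs at 3:43 AM UTC (May 12).
+12 hours 6 minutes → arrive 3:49 PM UTC on May 12.
Flight 1 lands earlier by 22 hours 34 minutes.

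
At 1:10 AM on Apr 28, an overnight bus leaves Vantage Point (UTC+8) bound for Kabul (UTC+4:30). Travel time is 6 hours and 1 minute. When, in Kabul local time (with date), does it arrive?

Kabul is 3:30 behind Vantage Point.
After 6 hours 1 minute it is 7:11 AM in Vantage Point.
Shift by the zone difference: 7:11 AM − 3:30 = 3:41 AM on Apr 28 in Kabul.

3:41 AM on April 28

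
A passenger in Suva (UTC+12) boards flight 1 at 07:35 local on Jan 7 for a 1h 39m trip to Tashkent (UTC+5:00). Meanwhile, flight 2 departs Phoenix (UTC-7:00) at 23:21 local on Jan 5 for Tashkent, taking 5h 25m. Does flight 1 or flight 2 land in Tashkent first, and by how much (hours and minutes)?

Flight 1 in UTC: 07:35 − 12:00 = 19:35 on Jan 6.
+1 hour and 39 minutes → arrive 21:14 UTC on Jan 6.
Flight 2 in UTC: 23:21 + 7:00 = 06:21 on Jan 6.
+5 hours and 25 minutes → arrive 11:46 UTC on Jan 6.
Flight 2 lands earlier by 9 hours 28 minutes.

the second, by 9 hours 28 minutes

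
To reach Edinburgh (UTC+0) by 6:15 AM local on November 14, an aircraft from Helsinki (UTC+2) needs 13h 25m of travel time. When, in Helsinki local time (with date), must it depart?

6:50 PM on November 13

Target arrival is already UTC: 6:15 AM on Nov 14.
Subtract 13 hours and 25 minutes → departure 4:50 PM UTC on Nov 13.
Helsinki is UTC+2:00: 4:50 PM + 2:00 = 6:50 PM on Nov 13.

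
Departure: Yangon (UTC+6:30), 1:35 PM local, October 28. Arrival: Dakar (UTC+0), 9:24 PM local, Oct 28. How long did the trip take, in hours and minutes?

14 hours 19 minutes

Dakar is 6:30 behind Yangon.
Clock-face elapsed time (ignoring zones) is 7 hours 49 minutes.
Actual elapsed = 7 hours 49 minutes + 6:30 = 14 hours 19 minutes.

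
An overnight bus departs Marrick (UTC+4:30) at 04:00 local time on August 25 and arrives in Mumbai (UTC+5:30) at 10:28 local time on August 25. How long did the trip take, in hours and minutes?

5 hours 28 minutes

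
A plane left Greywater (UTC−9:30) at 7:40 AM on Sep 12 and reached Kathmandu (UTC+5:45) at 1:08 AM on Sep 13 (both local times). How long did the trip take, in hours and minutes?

2 hours 13 minutes

Kathmandu is 15:15 ahead of Greywater.
Clock-face elapsed time (ignoring zones) is 17 hours 28 minutes.
Actual elapsed = 17 hours 28 minutes − 15:15 = 2 hours 13 minutes.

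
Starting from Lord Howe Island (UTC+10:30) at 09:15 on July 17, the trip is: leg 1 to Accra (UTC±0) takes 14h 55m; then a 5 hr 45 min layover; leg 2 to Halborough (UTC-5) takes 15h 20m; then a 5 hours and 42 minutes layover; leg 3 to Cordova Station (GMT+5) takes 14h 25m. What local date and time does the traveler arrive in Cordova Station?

11:52 on Jul 19

Convert departure to UTC: 09:15 − 10:30 = 22:45 UTC on Jul 16.
Add 14 hours and 55 minutes leg 1 → 13:40 UTC (Jul 17).
Add 5 hours and 45 minutes layover in Accra → 19:25 UTC.
Add 15 hours and 20 minutes leg 2 → 10:45 UTC (Jul 18).
Add 5 hours and 42 minutes layover in Halborough → 16:27 UTC.
Add 14 hours and 25 minutes leg 3 → 06:52 UTC (Jul 19).
Cordova Station is UTC+5:00, so local arrival = 06:52 + 5:00 = 11:52 on Jul 19.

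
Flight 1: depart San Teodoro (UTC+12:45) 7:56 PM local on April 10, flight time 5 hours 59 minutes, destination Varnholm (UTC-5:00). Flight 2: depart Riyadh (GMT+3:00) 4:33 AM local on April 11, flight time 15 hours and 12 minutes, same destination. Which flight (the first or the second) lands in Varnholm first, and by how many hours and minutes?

Flight 1 in UTC: 7:56 PM − 12:45 = 7:11 AM on Apr 10.
+5 hours and 59 minutes → arrive 1:10 PM UTC on Apr 10.
Flight 2 in UTC: 4:33 AM − 3:00 = 1:33 AM on Apr 11.
+15 hours 12 minutes → arrive 4:45 PM UTC on Apr 11.
Flight 1 lands earlier by 27 hours 35 minutes.

the first, by 27 hours 35 minutes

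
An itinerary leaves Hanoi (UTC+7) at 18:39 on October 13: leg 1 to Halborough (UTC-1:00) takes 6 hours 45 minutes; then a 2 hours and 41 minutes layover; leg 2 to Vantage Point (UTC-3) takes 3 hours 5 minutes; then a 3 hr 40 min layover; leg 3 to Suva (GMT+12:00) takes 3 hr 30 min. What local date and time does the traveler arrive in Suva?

19:20 on Oct 14

Convert departure to UTC: 18:39 − 7:00 = 11:39 UTC on Oct 13.
Add 6 hours and 45 minutes leg 1 → 18:24 UTC.
Add 2 hours 41 minutes layover in Halborough → 21:05 UTC.
Add 3 hours 5 minutes leg 2 → 00:10 UTC (Oct 14).
Add 3 hours and 40 minutes layover in Vantage Point → 03:50 UTC.
Add 3 hours and 30 minutes leg 3 → 07:20 UTC.
Suva is UTC+12:00, so local arrival = 07:20 + 12:00 = 19:20 on Oct 14.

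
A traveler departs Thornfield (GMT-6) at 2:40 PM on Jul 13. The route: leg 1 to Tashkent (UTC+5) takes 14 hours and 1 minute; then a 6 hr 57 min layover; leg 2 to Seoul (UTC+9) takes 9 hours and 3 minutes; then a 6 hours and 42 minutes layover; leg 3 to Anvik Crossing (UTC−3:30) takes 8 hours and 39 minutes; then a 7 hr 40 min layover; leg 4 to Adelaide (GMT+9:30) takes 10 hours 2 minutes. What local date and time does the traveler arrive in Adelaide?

9:14 PM on July 16

Convert departure to UTC: 2:40 PM + 6:00 = 8:40 PM UTC on Jul 13.
Add 14 hours 1 minute leg 1 → 10:41 AM UTC (Jul 14).
Add 6 hours and 57 minutes layover in Tashkent → 5:38 PM UTC.
Add 9 hours and 3 minutes leg 2 → 2:41 AM UTC (Jul 15).
Add 6 hours and 42 minutes layover in Seoul → 9:23 AM UTC.
Add 8 hours and 39 minutes leg 3 → 6:02 PM UTC.
Add 7 hours 40 minutes layover in Anvik Crossing → 1:42 AM UTC (Jul 16).
Add 10 hours and 2 minutes leg 4 → 11:44 AM UTC.
Adelaide is UTC+9:30, so local arrival = 11:44 AM + 9:30 = 9:14 PM on Jul 16.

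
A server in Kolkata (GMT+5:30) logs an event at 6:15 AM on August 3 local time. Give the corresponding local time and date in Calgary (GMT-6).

6:45 PM on Aug 2

In UTC: 6:15 AM − 5:30 = 12:45 AM on Aug 3.
Calgary is UTC−6:00: 12:45 AM − 6:00 = 6:45 PM on Aug 2.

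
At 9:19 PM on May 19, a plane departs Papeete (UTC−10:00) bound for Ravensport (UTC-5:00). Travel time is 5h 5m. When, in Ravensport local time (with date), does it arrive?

7:24 AM on May 20

Convert departure to UTC: 9:19 PM + 10:00 = 7:19 AM UTC on May 20.
Add 5 hours 5 minutes travel time → 12:24 PM UTC.
Ravensport is UTC−5:00, so local arrival = 12:24 PM − 5:00 = 7:24 AM on May 20.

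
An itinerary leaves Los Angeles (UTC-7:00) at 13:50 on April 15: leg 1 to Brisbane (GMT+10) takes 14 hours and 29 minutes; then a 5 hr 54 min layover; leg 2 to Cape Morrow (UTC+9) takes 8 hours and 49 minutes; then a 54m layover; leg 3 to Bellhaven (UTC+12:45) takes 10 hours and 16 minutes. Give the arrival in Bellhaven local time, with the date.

01:57 on April 18

Convert departure to UTC: 13:50 + 7:00 = 20:50 UTC on Apr 15.
Add 14 hours and 29 minutes leg 1 → 11:19 UTC (Apr 16).
Add 5 hours and 54 minutes layover in Brisbane → 17:13 UTC.
Add 8 hours 49 minutes leg 2 → 02:02 UTC (Apr 17).
Add 54 minutes layover in Cape Morrow → 02:56 UTC.
Add 10 hours 16 minutes leg 3 → 13:12 UTC.
Bellhaven is UTC+12:45, so local arrival = 13:12 + 12:45 = 01:57 on Apr 18.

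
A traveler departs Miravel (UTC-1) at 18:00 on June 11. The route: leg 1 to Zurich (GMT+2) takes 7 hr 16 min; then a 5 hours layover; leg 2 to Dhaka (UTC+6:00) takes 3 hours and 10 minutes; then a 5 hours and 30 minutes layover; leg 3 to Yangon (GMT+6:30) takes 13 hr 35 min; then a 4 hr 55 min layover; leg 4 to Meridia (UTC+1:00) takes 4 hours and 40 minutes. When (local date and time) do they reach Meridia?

16:06 on June 13

Convert departure to UTC: 18:00 + 1:00 = 19:00 UTC on Jun 11.
Add 7 hours and 16 minutes leg 1 → 02:16 UTC (Jun 12).
Add 5 hours layover in Zurich → 07:16 UTC.
Add 3 hours 10 minutes leg 2 → 10:26 UTC.
Add 5 hours 30 minutes layover in Dhaka → 15:56 UTC.
Add 13 hours and 35 minutes leg 3 → 05:31 UTC (Jun 13).
Add 4 hours and 55 minutes layover in Yangon → 10:26 UTC.
Add 4 hours and 40 minutes leg 4 → 15:06 UTC.
Meridia is UTC+1:00, so local arrival = 15:06 + 1:00 = 16:06 on Jun 13.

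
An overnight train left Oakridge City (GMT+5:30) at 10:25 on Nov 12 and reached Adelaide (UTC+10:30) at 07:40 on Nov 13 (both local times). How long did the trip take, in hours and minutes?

Adelaide is 5:00 ahead of Oakridge City.
Clock-face elapsed time (ignoring zones) is 21 hours 15 minutes.
Actual elapsed = 21 hours 15 minutes − 5:00 = 16 hours 15 minutes.

16 hours 15 minutes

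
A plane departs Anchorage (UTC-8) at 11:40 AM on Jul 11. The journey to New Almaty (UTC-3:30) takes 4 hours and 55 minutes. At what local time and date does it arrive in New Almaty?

9:05 PM on July 11

Convert departure to UTC: 11:40 AM + 8:00 = 7:40 PM UTC on Jul 11.
Add 4 hours 55 minutes travel time → 12:35 AM UTC (Jul 12).
New Almaty is UTC−3:30, so local arrival = 12:35 AM − 3:30 = 9:05 PM on Jul 11.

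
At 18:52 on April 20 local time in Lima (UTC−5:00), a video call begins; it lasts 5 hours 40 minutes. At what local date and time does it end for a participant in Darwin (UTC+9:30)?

Darwin is 14:30 ahead of Lima.
After 5 hours 40 minutes it is 00:32 (Apr 21) in Lima.
Shift by the zone difference: 00:32 + 14:30 = 15:02 on Apr 21 in Darwin.

15:02 on April 21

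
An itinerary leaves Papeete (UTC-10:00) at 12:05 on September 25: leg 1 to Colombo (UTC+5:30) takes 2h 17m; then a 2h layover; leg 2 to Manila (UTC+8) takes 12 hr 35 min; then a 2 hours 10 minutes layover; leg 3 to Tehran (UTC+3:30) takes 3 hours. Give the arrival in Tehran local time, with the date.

23:37 on Sep 26

Convert departure to UTC: 12:05 + 10:00 = 22:05 UTC on Sep 25.
Add 2 hours 17 minutes leg 1 → 00:22 UTC (Sep 26).
Add 2 hours layover in Colombo → 02:22 UTC.
Add 12 hours and 35 minutes leg 2 → 14:57 UTC.
Add 2 hours and 10 minutes layover in Manila → 17:07 UTC.
Add 3 hours leg 3 → 20:07 UTC.
Tehran is UTC+3:30, so local arrival = 20:07 + 3:30 = 23:37 on Sep 26.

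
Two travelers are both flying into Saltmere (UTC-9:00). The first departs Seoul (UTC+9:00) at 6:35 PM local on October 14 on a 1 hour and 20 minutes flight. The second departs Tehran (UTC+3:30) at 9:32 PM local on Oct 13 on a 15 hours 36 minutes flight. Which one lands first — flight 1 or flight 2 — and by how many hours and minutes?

Flight 1 in UTC: 6:35 PM − 9:00 = 9:35 AM on Oct 14.
+1 hour and 20 minutes → arrive 10:55 AM UTC on Oct 14.
Flight 2 in UTC: 9:32 PM − 3:30 = 6:02 PM on Oct 13.
+15 hours 36 minutes → arrive 9:38 AM UTC on Oct 14.
Flight 2 lands earlier by 1 hour 17 minutes.

the second, by 1 hour 17 minutes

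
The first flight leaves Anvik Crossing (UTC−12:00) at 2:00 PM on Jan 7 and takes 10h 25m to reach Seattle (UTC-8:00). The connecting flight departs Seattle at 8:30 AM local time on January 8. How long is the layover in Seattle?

Convert departure to UTC: 2:00 PM + 12:00 = 2:00 AM UTC on Jan 8.
Add 10 hours and 25 minutes flight time → 12:25 PM UTC.
Seattle is UTC−8:00, so local arrival = 12:25 PM − 8:00 = 4:25 AM on Jan 8.
Layover = 8:30 AM − 4:25 AM = 4 hours 5 minutes.

4 hours 5 minutes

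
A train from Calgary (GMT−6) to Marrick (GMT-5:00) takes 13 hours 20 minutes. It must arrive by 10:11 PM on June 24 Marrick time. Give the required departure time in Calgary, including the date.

Target arrival in UTC: 10:11 PM + 5:00 = 3:11 AM on Jun 25.
Subtract 13 hours 20 minutes → departure 1:51 PM UTC on Jun 24.
Calgary is UTC−6:00: 1:51 PM − 6:00 = 7:51 AM on Jun 24.

7:51 AM on June 24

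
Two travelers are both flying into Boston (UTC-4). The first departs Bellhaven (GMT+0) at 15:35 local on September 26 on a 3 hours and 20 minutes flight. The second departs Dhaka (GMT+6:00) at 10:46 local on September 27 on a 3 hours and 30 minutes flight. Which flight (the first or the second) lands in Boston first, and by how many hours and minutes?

the first, by 13 hours 21 minutes

Flight 1 departs at 15:35 UTC (Sep 26).
+3 hours and 20 minutes → arrive 18:55 UTC on Sep 26.
Flight 2 in UTC: 10:46 − 6:00 = 04:46 on Sep 27.
+3 hours and 30 minutes → arrive 08:16 UTC on Sep 27.
Flight 1 lands earlier by 13 hours 21 minutes.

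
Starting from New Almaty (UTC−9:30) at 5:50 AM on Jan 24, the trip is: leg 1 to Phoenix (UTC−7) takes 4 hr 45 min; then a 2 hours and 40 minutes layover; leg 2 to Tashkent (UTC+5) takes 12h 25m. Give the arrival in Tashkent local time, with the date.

Convert departure to UTC: 5:50 AM + 9:30 = 3:20 PM UTC on Jan 24.
Add 4 hours 45 minutes leg 1 → 8:05 PM UTC.
Add 2 hours 40 minutes layover in Phoenix → 10:45 PM UTC.
Add 12 hours 25 minutes leg 2 → 11:10 AM UTC (Jan 25).
Tashkent is UTC+5:00, so local arrival = 11:10 AM + 5:00 = 4:10 PM on Jan 25.

4:10 PM on January 25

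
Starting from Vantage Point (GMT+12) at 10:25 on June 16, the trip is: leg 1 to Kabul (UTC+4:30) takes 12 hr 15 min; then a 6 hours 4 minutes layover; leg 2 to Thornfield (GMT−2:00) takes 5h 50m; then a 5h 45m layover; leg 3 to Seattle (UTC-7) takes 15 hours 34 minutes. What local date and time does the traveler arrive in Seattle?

12:53 on Jun 17

Convert departure to UTC: 10:25 − 12:00 = 22:25 UTC on Jun 15.
Add 12 hours and 15 minutes leg 1 → 10:40 UTC (Jun 16).
Add 6 hours 4 minutes layover in Kabul → 16:44 UTC.
Add 5 hours and 50 minutes leg 2 → 22:34 UTC.
Add 5 hours and 45 minutes layover in Thornfield → 04:19 UTC (Jun 17).
Add 15 hours 34 minutes leg 3 → 19:53 UTC.
Seattle is UTC−7:00, so local arrival = 19:53 − 7:00 = 12:53 on Jun 17.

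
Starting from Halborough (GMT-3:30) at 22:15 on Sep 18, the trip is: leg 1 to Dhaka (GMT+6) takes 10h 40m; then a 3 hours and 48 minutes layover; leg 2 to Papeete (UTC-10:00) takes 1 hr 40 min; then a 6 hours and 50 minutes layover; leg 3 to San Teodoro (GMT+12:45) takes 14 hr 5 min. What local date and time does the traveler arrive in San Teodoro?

03:33 on September 21

Convert departure to UTC: 22:15 + 3:30 = 01:45 UTC on Sep 19.
Add 10 hours 40 minutes leg 1 → 12:25 UTC.
Add 3 hours and 48 minutes layover in Dhaka → 16:13 UTC.
Add 1 hour and 40 minutes leg 2 → 17:53 UTC.
Add 6 hours and 50 minutes layover in Papeete → 00:43 UTC (Sep 20).
Add 14 hours 5 minutes leg 3 → 14:48 UTC.
San Teodoro is UTC+12:45, so local arrival = 14:48 + 12:45 = 03:33 on Sep 21.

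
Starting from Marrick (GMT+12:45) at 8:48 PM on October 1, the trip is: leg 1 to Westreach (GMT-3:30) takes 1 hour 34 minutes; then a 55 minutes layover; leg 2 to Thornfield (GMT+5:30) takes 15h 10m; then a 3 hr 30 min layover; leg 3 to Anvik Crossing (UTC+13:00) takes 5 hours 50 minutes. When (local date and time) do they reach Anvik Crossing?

Convert departure to UTC: 8:48 PM − 12:45 = 8:03 AM UTC on Oct 1.
Add 1 hour 34 minutes leg 1 → 9:37 AM UTC.
Add 55 minutes layover in Westreach → 10:32 AM UTC.
Add 15 hours and 10 minutes leg 2 → 1:42 AM UTC (Oct 2).
Add 3 hours and 30 minutes layover in Thornfield → 5:12 AM UTC.
Add 5 hours 50 minutes leg 3 → 11:02 AM UTC.
Anvik Crossing is UTC+13:00, so local arrival = 11:02 AM + 13:00 = 12:02 AM on Oct 3.

12:02 AM on October 3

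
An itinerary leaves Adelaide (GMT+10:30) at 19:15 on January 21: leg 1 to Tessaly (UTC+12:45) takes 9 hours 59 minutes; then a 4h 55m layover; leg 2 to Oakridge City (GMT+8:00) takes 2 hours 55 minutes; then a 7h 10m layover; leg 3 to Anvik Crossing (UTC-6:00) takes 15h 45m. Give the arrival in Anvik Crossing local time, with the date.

Convert departure to UTC: 19:15 − 10:30 = 08:45 UTC on Jan 21.
Add 9 hours 59 minutes leg 1 → 18:44 UTC.
Add 4 hours and 55 minutes layover in Tessaly → 23:39 UTC.
Add 2 hours 55 minutes leg 2 → 02:34 UTC (Jan 22).
Add 7 hours 10 minutes layover in Oakridge City → 09:44 UTC.
Add 15 hours and 45 minutes leg 3 → 01:29 UTC (Jan 23).
Anvik Crossing is UTC−6:00, so local arrival = 01:29 − 6:00 = 19:29 on Jan 22.

19:29 on Jan 22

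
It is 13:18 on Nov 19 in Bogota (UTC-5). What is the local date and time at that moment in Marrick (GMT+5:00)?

23:18 on Nov 19

In UTC: 13:18 + 5:00 = 18:18 on Nov 19.
Marrick is UTC+5:00: 18:18 + 5:00 = 23:18 on Nov 19.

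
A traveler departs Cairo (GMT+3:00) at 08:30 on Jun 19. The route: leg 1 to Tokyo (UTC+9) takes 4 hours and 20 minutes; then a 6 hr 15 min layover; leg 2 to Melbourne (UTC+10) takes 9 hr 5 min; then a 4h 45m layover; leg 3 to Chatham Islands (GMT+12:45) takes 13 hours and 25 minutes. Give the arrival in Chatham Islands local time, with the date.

Convert departure to UTC: 08:30 − 3:00 = 05:30 UTC on Jun 19.
Add 4 hours and 20 minutes leg 1 → 09:50 UTC.
Add 6 hours 15 minutes layover in Tokyo → 16:05 UTC.
Add 9 hours 5 minutes leg 2 → 01:10 UTC (Jun 20).
Add 4 hours 45 minutes layover in Melbourne → 05:55 UTC.
Add 13 hours and 25 minutes leg 3 → 19:20 UTC.
Chatham Islands is UTC+12:45, so local arrival = 19:20 + 12:45 = 08:05 on Jun 21.

08:05 on June 21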